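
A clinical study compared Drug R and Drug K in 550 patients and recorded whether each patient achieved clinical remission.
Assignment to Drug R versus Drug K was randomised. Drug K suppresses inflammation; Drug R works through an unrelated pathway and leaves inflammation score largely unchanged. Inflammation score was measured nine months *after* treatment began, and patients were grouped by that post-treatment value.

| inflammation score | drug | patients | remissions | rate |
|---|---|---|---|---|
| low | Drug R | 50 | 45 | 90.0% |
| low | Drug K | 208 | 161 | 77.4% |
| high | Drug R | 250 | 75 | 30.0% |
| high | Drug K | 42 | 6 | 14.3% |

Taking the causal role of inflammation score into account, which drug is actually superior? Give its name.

The distribution of inflammation score is itself part of what the drug does — it is an intermediate outcome. Holding it fixed would remove that part of the effect; the total effect is the pooled difference.
Pooled: Drug R 40.0% vs Drug K 66.8%; Drug K is higher overall.

Drug K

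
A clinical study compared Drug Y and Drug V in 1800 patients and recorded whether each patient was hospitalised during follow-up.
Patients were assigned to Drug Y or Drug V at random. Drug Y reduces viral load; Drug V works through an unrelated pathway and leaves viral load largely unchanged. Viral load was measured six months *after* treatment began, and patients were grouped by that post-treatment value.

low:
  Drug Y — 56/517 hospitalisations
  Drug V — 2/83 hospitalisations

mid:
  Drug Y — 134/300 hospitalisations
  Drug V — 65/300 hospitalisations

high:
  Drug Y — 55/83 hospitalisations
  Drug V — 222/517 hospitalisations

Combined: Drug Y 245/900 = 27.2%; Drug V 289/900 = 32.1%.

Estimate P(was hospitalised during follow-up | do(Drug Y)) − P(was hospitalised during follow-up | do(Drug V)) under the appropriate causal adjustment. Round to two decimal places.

-0.05

Viral load is downstream of the drug. One should not condition on a consequence of treatment, so the overall rates are the right comparison.
The causal difference is the pooled difference: 0.272 − 0.321 = -0.049.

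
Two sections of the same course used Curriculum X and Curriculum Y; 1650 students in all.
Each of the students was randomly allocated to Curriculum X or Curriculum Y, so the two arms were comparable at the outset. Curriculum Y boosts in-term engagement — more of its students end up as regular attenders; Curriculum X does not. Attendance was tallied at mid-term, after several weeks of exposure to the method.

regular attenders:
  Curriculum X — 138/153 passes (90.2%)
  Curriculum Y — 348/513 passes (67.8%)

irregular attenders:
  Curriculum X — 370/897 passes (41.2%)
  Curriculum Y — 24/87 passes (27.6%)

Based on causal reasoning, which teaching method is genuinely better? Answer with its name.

Stratifying would compare teaching methods among students the teaching methods themselves sorted into mid-term attendance groups — a form of selection on an intermediate. The unconditioned pooled rates give the total causal effect.
Pooled: Curriculum X 48.4% vs Curriculum Y 62.0%; Curriculum Y is higher overall.

Curriculum Y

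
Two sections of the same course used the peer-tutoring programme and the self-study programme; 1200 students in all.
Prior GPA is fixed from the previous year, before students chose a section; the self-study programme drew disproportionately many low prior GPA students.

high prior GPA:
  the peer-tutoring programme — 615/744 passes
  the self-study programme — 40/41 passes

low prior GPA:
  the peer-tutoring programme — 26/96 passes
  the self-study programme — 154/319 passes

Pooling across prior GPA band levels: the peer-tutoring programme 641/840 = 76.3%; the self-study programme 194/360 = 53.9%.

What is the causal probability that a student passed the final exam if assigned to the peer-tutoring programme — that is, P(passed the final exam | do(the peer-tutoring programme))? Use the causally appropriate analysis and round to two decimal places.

0.63

Prior GPA band is set before the teaching method has any effect — it is not caused by the teaching method — and it independently drives the outcome. That makes it a confounder, so the causal comparison is within prior GPA band levels.
Standardising the peer-tutoring programme to the population prior GPA band mix: 0.654·615/744 + 0.346·26/96 = 0.634.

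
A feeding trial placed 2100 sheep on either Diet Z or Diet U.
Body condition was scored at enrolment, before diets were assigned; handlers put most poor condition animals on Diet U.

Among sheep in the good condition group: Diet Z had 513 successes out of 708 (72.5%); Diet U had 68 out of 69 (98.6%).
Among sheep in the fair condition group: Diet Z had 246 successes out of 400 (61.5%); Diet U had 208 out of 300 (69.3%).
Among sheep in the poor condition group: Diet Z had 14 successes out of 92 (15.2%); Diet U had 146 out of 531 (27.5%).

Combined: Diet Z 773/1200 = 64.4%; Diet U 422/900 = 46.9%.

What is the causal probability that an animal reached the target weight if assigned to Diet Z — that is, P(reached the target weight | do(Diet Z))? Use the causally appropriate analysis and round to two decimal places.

0.52

Diet U is higher inside every starting body condition stratum but Diet Z is higher in aggregate. Whether to stratify depends on how starting body condition relates to the diet.
Starting body condition satisfies the back-door criterion: it is not a descendant of the diet, and it blocks the spurious path from diet to outcome. Adjusting for it (i.e., using the within-starting body condition rates) gives the causal effect.
Standardising Diet Z to the population starting body condition mix: 0.370·513/708 + 0.333·246/400 + 0.297·14/92 = 0.518.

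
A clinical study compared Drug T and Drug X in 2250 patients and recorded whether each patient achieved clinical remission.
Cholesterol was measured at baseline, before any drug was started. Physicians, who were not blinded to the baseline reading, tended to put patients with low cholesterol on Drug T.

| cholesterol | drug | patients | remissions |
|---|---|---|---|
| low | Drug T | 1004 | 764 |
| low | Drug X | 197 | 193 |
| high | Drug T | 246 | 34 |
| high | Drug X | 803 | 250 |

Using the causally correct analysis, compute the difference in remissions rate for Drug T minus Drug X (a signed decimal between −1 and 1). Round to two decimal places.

Nothing the drug does changes cholesterol; the imbalance is an allocation artefact. With cholesterol also predicting the outcome, the pooled figure is confounded, and the within-stratum comparison is the causal one.
Adjusting over the population distribution of cholesterol: 0.534·(0.761−0.980) + 0.466·(0.138−0.311) = -0.197.

-0.20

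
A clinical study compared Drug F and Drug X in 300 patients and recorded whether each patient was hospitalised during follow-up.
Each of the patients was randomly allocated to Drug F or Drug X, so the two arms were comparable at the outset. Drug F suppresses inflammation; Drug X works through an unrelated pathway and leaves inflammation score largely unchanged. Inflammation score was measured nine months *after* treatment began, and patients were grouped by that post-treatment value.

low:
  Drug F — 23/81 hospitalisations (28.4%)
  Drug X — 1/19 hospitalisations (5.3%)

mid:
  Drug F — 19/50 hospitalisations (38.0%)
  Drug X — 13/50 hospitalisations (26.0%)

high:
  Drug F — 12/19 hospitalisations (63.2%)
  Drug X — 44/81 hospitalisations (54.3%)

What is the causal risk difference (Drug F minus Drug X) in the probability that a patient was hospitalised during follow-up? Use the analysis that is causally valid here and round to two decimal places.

-0.03

Inflammation score here is a post-treatment variable shaped by the drug; conditioning on it would introduce bias rather than remove it. The overall comparison is the causal one.
The causal difference is the pooled difference: 0.360 − 0.387 = -0.027.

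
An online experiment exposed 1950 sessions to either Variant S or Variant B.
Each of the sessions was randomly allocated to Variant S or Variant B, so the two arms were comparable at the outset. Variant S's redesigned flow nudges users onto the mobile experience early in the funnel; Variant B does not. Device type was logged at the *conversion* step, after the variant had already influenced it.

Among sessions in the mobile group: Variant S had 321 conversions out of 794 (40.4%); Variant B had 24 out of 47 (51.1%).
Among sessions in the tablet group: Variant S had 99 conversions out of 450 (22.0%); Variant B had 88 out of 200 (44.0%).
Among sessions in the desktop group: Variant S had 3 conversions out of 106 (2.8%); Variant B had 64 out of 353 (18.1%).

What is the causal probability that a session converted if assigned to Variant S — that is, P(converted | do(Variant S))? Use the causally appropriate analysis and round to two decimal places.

0.31

Stratifying would compare variants among sessions the variants themselves sorted into device type groups — a form of selection on an intermediate. The unconditioned pooled rates give the total causal effect.
So P(outcome | do(Variant S)) is just the pooled rate for Variant S: 423/1350 = 0.313.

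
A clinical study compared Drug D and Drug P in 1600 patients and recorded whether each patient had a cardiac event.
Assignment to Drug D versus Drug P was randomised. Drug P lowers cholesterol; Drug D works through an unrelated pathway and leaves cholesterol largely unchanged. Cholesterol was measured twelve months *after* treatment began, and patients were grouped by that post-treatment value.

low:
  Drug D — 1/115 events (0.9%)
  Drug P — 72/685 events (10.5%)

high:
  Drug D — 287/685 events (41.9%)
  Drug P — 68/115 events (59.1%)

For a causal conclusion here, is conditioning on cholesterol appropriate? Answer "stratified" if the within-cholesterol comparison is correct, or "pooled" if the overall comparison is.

Because the drug influences cholesterol, cholesterol is a post-treatment mediator, not a confounder. Stratifying on it would bias the estimate; the causal effect is the crude pooled difference.
Pooled: Drug D 36.0% vs Drug P 17.5%; Drug P is lower overall.

pooled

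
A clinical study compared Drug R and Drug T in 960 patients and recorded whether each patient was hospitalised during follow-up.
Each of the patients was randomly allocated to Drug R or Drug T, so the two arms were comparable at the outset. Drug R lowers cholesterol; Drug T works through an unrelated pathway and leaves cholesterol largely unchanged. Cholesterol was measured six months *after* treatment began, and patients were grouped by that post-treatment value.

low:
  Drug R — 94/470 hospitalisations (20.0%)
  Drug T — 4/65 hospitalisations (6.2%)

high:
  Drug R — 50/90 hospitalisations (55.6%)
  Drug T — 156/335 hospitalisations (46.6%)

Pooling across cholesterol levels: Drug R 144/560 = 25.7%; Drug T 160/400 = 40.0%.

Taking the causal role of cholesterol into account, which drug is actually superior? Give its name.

Drug R

Cholesterol is recorded after the drug and is itself shifted by it — it sits on the causal path from drug to outcome. Conditioning on a mediator would strip out part of the effect we want; the pooled comparison gives the total causal effect.
Pooled: Drug R 25.7% vs Drug T 40.0%; Drug R is lower overall.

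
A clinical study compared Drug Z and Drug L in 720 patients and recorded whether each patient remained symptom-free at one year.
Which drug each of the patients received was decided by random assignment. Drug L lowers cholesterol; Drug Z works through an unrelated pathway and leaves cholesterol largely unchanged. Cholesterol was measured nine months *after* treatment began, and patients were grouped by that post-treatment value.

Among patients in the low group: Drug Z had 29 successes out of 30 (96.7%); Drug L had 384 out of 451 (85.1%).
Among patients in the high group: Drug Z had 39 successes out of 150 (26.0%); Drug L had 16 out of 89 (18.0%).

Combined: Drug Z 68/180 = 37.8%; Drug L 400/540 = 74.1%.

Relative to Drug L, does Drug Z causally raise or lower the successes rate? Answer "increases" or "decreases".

The cholesterol-specific comparison favours Drug Z throughout, but the pooled figures favour Drug L. The question is whether to condition on cholesterol.
Cholesterol here is a post-treatment variable shaped by the drug; conditioning on it would introduce bias rather than remove it. The overall comparison is the causal one.
Pooled: Drug Z 37.8% vs Drug L 74.1%; Drug L is higher overall.

decreases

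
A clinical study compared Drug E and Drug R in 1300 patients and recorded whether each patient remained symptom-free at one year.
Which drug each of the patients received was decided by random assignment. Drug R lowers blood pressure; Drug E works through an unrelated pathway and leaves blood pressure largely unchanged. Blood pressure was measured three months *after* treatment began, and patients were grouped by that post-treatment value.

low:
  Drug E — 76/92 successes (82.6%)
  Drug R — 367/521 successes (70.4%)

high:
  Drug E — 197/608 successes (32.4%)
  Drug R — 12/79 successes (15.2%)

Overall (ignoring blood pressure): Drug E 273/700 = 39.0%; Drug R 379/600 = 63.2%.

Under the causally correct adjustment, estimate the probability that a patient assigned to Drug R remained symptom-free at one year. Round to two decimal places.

0.63

Because the drug influences blood pressure, blood pressure is a post-treatment mediator, not a confounder. Stratifying on it would bias the estimate; the causal effect is the crude pooled difference.
So P(outcome | do(Drug R)) is just the pooled rate for Drug R: 379/600 = 0.632.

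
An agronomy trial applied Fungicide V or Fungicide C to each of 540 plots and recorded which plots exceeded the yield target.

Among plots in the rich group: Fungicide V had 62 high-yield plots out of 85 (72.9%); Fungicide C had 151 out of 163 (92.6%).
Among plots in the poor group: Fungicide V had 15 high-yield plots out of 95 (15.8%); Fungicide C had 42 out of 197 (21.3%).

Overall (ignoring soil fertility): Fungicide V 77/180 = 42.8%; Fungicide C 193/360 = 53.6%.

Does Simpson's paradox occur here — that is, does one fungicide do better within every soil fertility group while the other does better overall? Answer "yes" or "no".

Within each soil fertility level (rich 72.9% vs 92.6%; poor 15.8% vs 21.3%), Fungicide C has the higher rate every time. Pooled: 42.8% vs 53.6% — Fungicide C has the higher rate overall. They agree.

no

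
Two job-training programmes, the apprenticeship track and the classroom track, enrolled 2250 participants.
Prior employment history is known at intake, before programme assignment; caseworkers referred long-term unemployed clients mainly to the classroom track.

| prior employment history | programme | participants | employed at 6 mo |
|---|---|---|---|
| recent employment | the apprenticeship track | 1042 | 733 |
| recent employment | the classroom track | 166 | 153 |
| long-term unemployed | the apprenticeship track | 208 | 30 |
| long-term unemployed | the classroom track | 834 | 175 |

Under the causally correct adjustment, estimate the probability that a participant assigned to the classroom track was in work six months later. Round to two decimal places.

0.59

the classroom track is higher inside every prior employment history stratum but the apprenticeship track is higher in aggregate. Whether to stratify depends on how prior employment history relates to the programme.
The imbalance in prior employment history arose from how participants were allocated, not from anything the programme did; and prior employment history independently affects the outcome. The pooled gap is confounded — condition on prior employment history.
Standardising the classroom track to the population prior employment history mix: 0.537·153/166 + 0.463·175/834 = 0.592.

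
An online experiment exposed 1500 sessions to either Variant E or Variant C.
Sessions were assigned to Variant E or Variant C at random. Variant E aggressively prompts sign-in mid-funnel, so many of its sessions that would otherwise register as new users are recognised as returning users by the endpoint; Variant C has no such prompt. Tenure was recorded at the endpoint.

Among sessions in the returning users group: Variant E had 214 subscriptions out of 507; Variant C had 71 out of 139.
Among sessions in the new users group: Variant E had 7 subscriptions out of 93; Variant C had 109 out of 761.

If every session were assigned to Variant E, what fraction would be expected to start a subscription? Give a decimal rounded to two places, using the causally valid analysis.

0.37

Within every user tenure level Variant C has the higher rate, yet pooled Variant E does — Simpson's reversal.
User tenure is downstream of the variant. One should not condition on a consequence of treatment, so the overall rates are the right comparison.
So P(outcome | do(Variant E)) is just the pooled rate for Variant E: 221/600 = 0.368.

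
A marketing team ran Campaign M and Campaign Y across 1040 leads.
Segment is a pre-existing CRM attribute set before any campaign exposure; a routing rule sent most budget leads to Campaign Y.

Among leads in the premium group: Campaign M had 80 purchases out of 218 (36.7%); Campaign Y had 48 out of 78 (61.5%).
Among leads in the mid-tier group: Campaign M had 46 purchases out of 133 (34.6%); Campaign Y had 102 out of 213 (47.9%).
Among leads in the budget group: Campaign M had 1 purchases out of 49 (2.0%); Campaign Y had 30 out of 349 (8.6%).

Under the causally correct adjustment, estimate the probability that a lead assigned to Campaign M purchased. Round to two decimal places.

Customer segment satisfies the back-door criterion: it is not a descendant of the campaign, and it blocks the spurious path from campaign to outcome. Adjusting for it (i.e., using the within-customer segment rates) gives the causal effect.
Standardising Campaign M to the population customer segment mix: 0.285·80/218 + 0.333·46/133 + 0.383·1/49 = 0.227.

0.23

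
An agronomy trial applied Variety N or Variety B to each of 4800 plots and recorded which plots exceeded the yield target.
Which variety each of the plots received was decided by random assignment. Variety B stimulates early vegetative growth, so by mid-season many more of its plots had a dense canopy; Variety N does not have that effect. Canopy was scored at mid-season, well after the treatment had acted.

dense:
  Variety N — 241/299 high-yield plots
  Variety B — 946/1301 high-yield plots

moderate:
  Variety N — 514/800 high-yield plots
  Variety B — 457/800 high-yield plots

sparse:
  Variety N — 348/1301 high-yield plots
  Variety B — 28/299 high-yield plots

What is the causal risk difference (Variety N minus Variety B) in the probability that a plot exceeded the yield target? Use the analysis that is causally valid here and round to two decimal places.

The mid-season canopy-specific comparison favours Variety N throughout, but the pooled figures favour Variety B. The question is whether to condition on mid-season canopy.
Because the variety influences mid-season canopy, mid-season canopy is a post-treatment mediator, not a confounder. Stratifying on it would bias the estimate; the causal effect is the crude pooled difference.
The causal difference is the pooled difference: 0.460 − 0.596 = -0.137.

-0.14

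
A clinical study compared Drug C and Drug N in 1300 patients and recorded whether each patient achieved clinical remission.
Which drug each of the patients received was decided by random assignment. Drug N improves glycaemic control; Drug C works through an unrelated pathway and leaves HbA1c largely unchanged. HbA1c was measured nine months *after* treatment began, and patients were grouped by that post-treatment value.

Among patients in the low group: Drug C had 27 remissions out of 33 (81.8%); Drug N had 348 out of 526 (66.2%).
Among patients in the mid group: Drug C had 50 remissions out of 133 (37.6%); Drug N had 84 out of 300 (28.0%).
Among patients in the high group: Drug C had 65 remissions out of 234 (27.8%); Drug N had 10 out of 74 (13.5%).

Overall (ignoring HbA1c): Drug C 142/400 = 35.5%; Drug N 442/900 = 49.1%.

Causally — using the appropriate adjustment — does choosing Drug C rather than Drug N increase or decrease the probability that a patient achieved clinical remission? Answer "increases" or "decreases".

decreases

Stratifying would compare drugs among patients the drugs themselves sorted into HbA1c groups — a form of selection on an intermediate. The unconditioned pooled rates give the total causal effect.
Pooled: Drug C 35.5% vs Drug N 49.1%; Drug N is higher overall.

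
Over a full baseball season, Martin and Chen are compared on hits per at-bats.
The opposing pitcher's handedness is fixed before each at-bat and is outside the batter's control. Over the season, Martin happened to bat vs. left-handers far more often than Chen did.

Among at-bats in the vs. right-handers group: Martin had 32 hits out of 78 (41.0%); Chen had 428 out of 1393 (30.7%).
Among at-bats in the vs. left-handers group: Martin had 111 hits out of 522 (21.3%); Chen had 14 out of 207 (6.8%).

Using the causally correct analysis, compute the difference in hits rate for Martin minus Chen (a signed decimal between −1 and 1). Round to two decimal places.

The imbalance in pitcher handedness arose from how at-bats were allocated, not from anything the player did; and pitcher handedness independently affects the outcome. The pooled gap is confounded — condition on pitcher handedness.
Adjusting over the population distribution of pitcher handedness: 0.669·(0.410−0.307) + 0.331·(0.213−0.068) = +0.117.

+0.12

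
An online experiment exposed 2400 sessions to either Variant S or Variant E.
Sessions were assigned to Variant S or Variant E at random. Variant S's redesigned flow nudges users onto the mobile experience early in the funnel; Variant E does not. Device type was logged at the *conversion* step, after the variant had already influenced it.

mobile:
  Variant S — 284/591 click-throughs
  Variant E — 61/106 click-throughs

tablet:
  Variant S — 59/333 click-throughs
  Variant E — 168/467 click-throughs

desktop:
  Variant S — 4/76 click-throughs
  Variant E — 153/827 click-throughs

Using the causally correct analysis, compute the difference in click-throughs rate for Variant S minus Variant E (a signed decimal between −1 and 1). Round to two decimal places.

+0.07

Within every device type level Variant E has the higher rate, yet pooled Variant S does — Simpson's reversal.
The distribution of device type is itself part of what the variant does — it is an intermediate outcome. Holding it fixed would remove that part of the effect; the total effect is the pooled difference.
The causal difference is the pooled difference: 0.347 − 0.273 = +0.074.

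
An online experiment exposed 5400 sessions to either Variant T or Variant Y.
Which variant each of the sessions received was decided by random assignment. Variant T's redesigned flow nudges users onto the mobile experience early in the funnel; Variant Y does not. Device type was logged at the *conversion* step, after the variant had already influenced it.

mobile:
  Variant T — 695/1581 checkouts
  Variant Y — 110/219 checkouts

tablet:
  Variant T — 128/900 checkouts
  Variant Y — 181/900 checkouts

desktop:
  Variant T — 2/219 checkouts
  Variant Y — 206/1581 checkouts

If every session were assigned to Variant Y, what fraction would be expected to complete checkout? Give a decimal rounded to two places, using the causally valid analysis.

0.18

Variant Y is higher inside every device type stratum but Variant T is higher in aggregate. Whether to stratify depends on how device type relates to the variant.
Device type lies on the pathway variant → device type → outcome, so adjusting for it blocks the indirect effect. For the total causal effect of variant, use the unadjusted pooled rates.
So P(outcome | do(Variant Y)) is just the pooled rate for Variant Y: 497/2700 = 0.184.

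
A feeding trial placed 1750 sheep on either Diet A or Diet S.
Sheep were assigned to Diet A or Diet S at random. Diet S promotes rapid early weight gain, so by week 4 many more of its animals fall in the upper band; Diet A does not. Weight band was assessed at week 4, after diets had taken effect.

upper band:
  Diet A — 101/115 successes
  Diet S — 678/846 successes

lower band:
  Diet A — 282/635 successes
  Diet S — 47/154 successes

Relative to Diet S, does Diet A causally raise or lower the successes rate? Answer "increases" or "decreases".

The stratified and pooled comparisons disagree (Diet A wins within each week-4 weight band; Diet S wins overall), so the answer turns on the causal role of week-4 weight band.
Week-4 weight band is downstream of the diet. One should not condition on a consequence of treatment, so the overall rates are the right comparison.
Pooled: Diet A 51.1% vs Diet S 72.5%; Diet S is higher overall.

decreases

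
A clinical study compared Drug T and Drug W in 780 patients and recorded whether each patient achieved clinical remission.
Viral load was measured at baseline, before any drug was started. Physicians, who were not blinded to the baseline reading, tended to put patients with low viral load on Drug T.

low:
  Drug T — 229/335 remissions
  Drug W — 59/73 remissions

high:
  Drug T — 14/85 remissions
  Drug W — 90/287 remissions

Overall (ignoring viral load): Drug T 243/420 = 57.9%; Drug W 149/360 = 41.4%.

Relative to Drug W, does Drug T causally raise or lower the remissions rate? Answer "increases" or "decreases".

decreases

The stratified and pooled comparisons disagree (Drug W wins within each viral load; Drug T wins overall), so the answer turns on the causal role of viral load.
Viral load is set before the drug has any effect — it is not caused by the drug — and it independently drives the outcome. That makes it a confounder, so the causal comparison is within viral load levels.
Within each level — low: 68.4% vs 80.8%; high: 16.5% vs 31.4% — Drug W is higher every time.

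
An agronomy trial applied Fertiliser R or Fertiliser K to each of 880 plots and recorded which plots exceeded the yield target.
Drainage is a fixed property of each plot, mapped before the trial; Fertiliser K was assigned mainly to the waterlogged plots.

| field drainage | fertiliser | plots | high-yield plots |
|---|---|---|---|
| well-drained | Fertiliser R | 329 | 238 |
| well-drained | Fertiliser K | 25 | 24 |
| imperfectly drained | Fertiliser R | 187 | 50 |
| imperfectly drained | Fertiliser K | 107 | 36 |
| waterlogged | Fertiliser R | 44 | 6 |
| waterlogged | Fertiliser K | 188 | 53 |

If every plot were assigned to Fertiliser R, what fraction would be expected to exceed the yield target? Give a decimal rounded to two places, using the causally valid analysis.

Within every field drainage level Fertiliser K has the higher rate, yet pooled Fertiliser R does — Simpson's reversal.
Nothing the fertiliser does changes field drainage; the imbalance is an allocation artefact. With field drainage also predicting the outcome, the pooled figure is confounded, and the within-stratum comparison is the causal one.
Standardising Fertiliser R to the population field drainage mix: 0.402·238/329 + 0.334·50/187 + 0.264·6/44 = 0.416.

0.42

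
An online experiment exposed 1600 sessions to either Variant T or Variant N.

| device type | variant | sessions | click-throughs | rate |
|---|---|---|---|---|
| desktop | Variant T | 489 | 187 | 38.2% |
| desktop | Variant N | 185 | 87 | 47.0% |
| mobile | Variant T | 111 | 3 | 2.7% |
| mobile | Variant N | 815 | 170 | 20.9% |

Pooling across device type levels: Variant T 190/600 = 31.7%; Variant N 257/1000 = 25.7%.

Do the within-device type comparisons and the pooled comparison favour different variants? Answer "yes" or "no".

yes

Within each device type level (desktop 38.2% vs 47.0%; mobile 2.7% vs 20.9%), Variant N has the higher rate every time. Pooled: 31.7% vs 25.7% — Variant T has the higher rate overall. The two comparisons disagree.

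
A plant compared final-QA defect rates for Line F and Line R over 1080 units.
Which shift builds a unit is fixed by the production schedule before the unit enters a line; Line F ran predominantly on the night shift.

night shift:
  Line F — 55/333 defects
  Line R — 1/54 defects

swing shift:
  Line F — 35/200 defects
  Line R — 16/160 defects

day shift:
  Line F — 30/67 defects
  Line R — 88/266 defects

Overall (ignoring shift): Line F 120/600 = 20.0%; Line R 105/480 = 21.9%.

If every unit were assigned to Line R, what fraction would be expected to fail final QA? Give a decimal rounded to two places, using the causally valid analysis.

0.14

The stratified and pooled comparisons disagree (Line R wins within each shift; Line F wins overall), so the answer turns on the causal role of shift.
Nothing the line does changes shift; the imbalance is an allocation artefact. With shift also predicting the outcome, the pooled figure is confounded, and the within-stratum comparison is the causal one.
Standardising Line R to the population shift mix: 0.358·1/54 + 0.333·16/160 + 0.308·88/266 = 0.142.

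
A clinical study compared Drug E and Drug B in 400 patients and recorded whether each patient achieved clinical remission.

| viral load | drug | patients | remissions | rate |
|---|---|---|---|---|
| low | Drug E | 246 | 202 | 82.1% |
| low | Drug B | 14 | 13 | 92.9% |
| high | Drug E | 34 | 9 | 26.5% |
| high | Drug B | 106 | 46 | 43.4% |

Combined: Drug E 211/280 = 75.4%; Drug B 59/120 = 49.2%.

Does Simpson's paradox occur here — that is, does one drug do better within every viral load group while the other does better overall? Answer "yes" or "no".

yes

Within each viral load level (low 82.1% vs 92.9%; high 26.5% vs 43.4%), Drug B has the higher rate every time. Pooled: 75.4% vs 49.2% — Drug E has the higher rate overall. The two comparisons disagree.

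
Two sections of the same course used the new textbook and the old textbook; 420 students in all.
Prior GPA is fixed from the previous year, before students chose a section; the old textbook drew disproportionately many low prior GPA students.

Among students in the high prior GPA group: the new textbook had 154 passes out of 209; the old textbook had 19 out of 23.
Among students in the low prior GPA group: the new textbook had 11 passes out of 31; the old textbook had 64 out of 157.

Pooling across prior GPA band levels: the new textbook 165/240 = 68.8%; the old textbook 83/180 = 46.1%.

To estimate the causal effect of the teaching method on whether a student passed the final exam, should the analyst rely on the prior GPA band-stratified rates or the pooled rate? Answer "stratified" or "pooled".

Within every prior GPA band level the old textbook has the higher rate, yet pooled the new textbook does — Simpson's reversal.
Prior GPA band differs across teaching methods for reasons unrelated to any effect of the teaching method itself, and it separately predicts the outcome — a classic confounder. We must compare within prior GPA band levels.
Within each level — high prior GPA: 73.7% vs 82.6%; low prior GPA: 35.5% vs 40.8% — the old textbook is higher every time.

stratified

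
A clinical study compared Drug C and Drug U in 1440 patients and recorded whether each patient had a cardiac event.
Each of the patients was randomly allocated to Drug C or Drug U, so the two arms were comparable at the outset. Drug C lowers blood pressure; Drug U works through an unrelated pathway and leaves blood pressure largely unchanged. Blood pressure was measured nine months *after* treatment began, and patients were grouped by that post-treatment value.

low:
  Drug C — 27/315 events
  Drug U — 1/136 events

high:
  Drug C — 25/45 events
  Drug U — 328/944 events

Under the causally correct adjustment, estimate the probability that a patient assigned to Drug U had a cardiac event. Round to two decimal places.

0.30

Blood pressure lies on the pathway drug → blood pressure → outcome, so adjusting for it blocks the indirect effect. For the total causal effect of drug, use the unadjusted pooled rates.
So P(outcome | do(Drug U)) is just the pooled rate for Drug U: 329/1080 = 0.305.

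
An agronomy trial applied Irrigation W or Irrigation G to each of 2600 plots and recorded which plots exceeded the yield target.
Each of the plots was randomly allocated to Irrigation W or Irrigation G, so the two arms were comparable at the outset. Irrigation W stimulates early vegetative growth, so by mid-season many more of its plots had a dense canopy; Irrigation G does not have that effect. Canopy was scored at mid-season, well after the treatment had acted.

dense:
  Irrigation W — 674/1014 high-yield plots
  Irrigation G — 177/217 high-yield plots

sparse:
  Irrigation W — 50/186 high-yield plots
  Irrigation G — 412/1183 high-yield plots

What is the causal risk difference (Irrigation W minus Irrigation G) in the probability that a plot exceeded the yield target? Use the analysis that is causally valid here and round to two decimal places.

The distribution of mid-season canopy is itself part of what the irrigation does — it is an intermediate outcome. Holding it fixed would remove that part of the effect; the total effect is the pooled difference.
The causal difference is the pooled difference: 0.603 − 0.421 = +0.183.

+0.18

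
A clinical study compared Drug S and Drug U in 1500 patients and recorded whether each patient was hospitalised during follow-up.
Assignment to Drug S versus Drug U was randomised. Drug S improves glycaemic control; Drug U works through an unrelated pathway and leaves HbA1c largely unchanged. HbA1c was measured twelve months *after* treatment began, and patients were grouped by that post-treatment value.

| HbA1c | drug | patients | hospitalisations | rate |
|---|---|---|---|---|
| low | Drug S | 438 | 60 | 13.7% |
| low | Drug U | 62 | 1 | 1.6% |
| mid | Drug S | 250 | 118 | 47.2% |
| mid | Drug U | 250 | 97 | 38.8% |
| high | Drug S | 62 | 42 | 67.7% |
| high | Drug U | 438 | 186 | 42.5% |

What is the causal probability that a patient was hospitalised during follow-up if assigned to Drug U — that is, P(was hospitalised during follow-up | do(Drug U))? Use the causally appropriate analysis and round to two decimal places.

The HbA1c-specific comparison favours Drug U throughout, but the pooled figures favour Drug S. The question is whether to condition on HbA1c.
Stratifying would compare drugs among patients the drugs themselves sorted into HbA1c groups — a form of selection on an intermediate. The unconditioned pooled rates give the total causal effect.
So P(outcome | do(Drug U)) is just the pooled rate for Drug U: 284/750 = 0.379.

0.38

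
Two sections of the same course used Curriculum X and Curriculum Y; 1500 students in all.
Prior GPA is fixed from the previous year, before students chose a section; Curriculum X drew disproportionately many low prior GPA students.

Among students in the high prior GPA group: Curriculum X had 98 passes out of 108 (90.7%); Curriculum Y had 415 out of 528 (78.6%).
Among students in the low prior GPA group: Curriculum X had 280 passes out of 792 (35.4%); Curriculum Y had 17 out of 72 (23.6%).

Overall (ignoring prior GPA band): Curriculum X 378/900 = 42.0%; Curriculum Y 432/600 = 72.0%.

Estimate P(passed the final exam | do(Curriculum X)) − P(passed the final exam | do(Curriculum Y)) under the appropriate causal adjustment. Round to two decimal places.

Here prior GPA band is a common cause — it drives both which teaching method a case falls under and the outcome. The crude comparison mixes populations; the stratum-specific rates are the causally relevant ones.
Adjusting over the population distribution of prior GPA band: 0.424·(0.907−0.786) + 0.576·(0.354−0.236) = +0.119.

+0.12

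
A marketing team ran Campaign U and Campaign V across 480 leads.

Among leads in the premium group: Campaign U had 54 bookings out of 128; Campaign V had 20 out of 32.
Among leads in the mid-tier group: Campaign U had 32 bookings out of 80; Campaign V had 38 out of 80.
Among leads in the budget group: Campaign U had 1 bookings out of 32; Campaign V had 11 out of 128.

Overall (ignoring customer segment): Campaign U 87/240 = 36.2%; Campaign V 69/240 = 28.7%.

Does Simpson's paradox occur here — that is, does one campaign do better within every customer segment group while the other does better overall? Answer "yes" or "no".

Within each customer segment level (premium 42.2% vs 62.5%; mid-tier 40.0% vs 47.5%; budget 3.1% vs 8.6%), Campaign V has the higher rate every time. Pooled: 36.2% vs 28.7% — Campaign U has the higher rate overall. The two comparisons disagree.

yes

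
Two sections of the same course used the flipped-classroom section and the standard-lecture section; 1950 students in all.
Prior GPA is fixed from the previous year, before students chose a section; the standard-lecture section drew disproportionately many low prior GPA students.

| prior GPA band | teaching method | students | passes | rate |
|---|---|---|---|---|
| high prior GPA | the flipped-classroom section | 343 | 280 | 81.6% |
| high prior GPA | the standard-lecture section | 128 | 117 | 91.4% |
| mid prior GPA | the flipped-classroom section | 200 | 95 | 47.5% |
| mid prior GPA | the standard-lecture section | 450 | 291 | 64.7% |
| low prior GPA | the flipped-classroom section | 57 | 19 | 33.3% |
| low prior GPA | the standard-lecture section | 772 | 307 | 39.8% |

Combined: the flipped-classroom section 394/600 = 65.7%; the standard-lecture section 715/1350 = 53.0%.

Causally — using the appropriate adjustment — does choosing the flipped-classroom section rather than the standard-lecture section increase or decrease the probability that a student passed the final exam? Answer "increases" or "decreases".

Since prior GPA band is a pre-existing factor (not a product of the teaching method) and it affects the outcome on its own, it is a confounder. The stratified rates, not the pooled rate, identify the causal effect.
Within each level — high prior GPA: 81.6% vs 91.4%; mid prior GPA: 47.5% vs 64.7%; low prior GPA: 33.3% vs 39.8% — the standard-lecture section is higher every time.

decreases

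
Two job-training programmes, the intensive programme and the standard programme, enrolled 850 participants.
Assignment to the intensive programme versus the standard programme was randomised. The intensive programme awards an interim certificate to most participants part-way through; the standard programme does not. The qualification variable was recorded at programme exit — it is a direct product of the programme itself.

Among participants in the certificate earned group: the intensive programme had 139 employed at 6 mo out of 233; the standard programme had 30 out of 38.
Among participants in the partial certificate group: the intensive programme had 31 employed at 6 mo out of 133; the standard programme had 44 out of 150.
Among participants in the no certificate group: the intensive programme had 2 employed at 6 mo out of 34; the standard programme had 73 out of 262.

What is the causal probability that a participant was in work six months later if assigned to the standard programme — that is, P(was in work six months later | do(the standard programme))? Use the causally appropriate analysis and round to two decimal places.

0.33

Within every qualification attained during the programme level the standard programme has the higher rate, yet pooled the intensive programme does — Simpson's reversal.
Qualification attained during the programme lies on the pathway programme → qualification attained during the programme → outcome, so adjusting for it blocks the indirect effect. For the total causal effect of programme, use the unadjusted pooled rates.
So P(outcome | do(the standard programme)) is just the pooled rate for the standard programme: 147/450 = 0.327.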